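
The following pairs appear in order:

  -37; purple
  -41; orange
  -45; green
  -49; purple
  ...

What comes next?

-53; orange

First entry goes -37, -41, -45, -49 → -53 (−4 each step).
Colour — repeats purple → orange → green: purple, orange, green, purple → orange.
Combining the parts gives -53; orange.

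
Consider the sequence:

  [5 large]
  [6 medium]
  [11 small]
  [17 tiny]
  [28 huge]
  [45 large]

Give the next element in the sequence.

[73 medium]

For the first part, each term is the sum of the two before it: 5, 6, 11, 17, 28, 45 → 73.
Size: large, medium, small, tiny, huge, large → medium (repeats large → medium → small → tiny → huge).
Putting it together: [73 medium].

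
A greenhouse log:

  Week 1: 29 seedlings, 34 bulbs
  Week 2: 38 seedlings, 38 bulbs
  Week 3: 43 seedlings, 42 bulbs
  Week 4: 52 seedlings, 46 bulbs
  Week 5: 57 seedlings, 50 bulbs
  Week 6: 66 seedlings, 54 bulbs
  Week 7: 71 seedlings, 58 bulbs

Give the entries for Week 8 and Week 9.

Seedlings: 29, 38, 43, 52, 57, 66, 71 → 80 → 85 (alternating steps +9, +5, +9, +5, …).
Bulbs — +4 each step: 34, 38, 42, 46, 50, 54, 58 → 62 → 66.
So the next two rows are 80 seedlings, 62 bulbs and 85 seedlings, 66 bulbs.

80 seedlings, 62 bulbs; 85 seedlings, 66 bulbs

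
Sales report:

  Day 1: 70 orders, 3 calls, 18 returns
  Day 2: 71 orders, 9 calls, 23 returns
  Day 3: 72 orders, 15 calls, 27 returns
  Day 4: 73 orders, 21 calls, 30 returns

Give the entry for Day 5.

74 orders, 27 calls, 32 returns

Orders goes 70, 71, 72, 73 → 74 (+1 each step).
Calls: +6 each step, so 3, 9, 15, 21 → 27.
Returns: 18, 23, 27, 30 → 32 (differences are 5, 4, 3, … (decreasing by 1 each time)).
Putting it together: 74 orders, 27 calls, 32 returns.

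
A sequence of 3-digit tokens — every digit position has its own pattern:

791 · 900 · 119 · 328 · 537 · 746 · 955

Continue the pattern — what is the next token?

164

For the first digit, +2 each step, mod 10: 7, 9, 1, 3, 5, 7, 9 → 1.
Second digit — +1 each step, mod 10: 9, 0, 1, 2, 3, 4, 5 → 6.
Third digit: −1 each step, mod 10, so 1, 0, 9, 8, 7, 6, 5 → 4.
Putting it together: 164.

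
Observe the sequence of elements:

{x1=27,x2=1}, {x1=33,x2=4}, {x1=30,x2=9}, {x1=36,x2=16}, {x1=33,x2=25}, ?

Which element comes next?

X1: alternating steps +6, −3, +6, −3, …, so 27, 33, 30, 36, 33 → 39.
X2 — perfect squares: 1², 2², 3², …: 1, 4, 9, 16, 25 → 36.
So the next element is {x1=39,x2=36}.

{x1=39,x2=36}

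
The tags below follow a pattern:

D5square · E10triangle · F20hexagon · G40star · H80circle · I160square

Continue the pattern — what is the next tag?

Letter goes D, E, F, G, H, I → J (letters move forward 1 place in the alphabet).
Second component goes 5, 10, 20, 40, 80, 160 → 320 (×2 each step).
Shape: repeats square → triangle → hexagon → star → circle; square, triangle, hexagon, star, circle, square → triangle.
Putting it together: J320triangle.

J320triangle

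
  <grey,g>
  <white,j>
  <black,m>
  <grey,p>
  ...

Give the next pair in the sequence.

<white,s>

Shade: grey, white, black, grey → white (repeats grey → white → black).
Letter: g, j, m, p → s (letters move forward 3 places in the alphabet).
So the next pair is <white,s>.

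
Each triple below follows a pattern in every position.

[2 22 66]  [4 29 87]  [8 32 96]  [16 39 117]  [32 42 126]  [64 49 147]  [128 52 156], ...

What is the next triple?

First slot: 2, 4, 8, 16, 32, 64, 128 → 256 (×2 each step).
Second slot — alternating steps +7, +3, +7, +3, …: 22, 29, 32, 39, 42, 49, 52 → 59.
Third slot: always 3 × the second slot, so 66, 87, 96, 117, 126, 147, 156 → 177.
Putting it together: [256 59 177].

[256 59 177]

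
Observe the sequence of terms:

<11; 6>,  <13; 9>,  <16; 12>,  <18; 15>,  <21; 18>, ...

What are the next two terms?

First part: 11, 13, 16, 18, 21 → 23 → 26 (alternating steps +2, +3, +2, +3, …).
Second part: 6, 9, 12, 15, 18 → 21 → 24 (+3 each step).
Putting the parts together: <23; 21> and then <26; 24>.

<23; 21>, <26; 24>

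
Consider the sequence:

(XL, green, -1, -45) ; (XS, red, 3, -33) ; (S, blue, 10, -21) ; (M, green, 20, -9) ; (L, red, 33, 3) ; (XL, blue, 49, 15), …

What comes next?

Size: XL, XS, S, M, L, XL → XS (repeats XL → XS → S → M → L).
Colour — repeats green → red → blue: green, red, blue, green, red, blue → green.
Third part: differences are 4, 7, 10, … (increasing by 3 each time), so -1, 3, 10, 20, 33, 49 → 68.
Fourth part goes -45, -33, -21, -9, 3, 15 → 27 (+12 each step).
So the next tuple is (XS, green, 68, 27).

(XS, green, 68, 27)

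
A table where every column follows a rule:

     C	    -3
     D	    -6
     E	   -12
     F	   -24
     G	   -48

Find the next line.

H  -96

Letter: C, D, E, F, G → H (letters move forward 1 place in the alphabet).
Second component: -3, -6, -12, -24, -48 → -96 (×2 each step).
Combining the parts gives H  -96.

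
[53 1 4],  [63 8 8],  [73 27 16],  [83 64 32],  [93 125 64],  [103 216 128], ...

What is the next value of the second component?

343

For the first component, +10 each step: 53, 63, 73, 83, 93, 103 → 113.
Second component: 1, 8, 27, 64, 125, 216 → 343 (perfect cubes: 1³, 2³, 3³, …).
Third component — ×2 each step: 4, 8, 16, 32, 64, 128 → 256.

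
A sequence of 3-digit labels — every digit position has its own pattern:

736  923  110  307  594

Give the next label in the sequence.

781

First digit — +2 each step, mod 10: 7, 9, 1, 3, 5 → 7.
Second digit: −1 each step, mod 10; 3, 2, 1, 0, 9 → 8.
For the third digit, −3 each step, mod 10: 6, 3, 0, 7, 4 → 1.
Combining the parts gives 781.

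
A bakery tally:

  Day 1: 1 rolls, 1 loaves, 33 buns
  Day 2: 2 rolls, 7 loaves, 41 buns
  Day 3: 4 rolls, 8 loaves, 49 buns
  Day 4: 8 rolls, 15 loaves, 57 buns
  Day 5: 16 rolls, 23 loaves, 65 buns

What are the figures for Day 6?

Rolls: ×2 each step; 1, 2, 4, 8, 16 → 32.
Loaves: each term is the sum of the two before it; 1, 7, 8, 15, 23 → 38.
Buns: 33, 41, 49, 57, 65 → 73 (+8 each step).
So the next row is 32 rolls, 38 loaves, 73 buns.

32 rolls, 38 loaves, 73 buns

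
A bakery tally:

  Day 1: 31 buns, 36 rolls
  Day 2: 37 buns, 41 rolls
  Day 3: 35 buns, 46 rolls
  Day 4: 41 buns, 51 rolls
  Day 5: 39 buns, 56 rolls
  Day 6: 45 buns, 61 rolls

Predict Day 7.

Buns: alternating steps +6, −2, +6, −2, …, so 31, 37, 35, 41, 39, 45 → 43.
Rolls goes 36, 41, 46, 51, 56, 61 → 66 (+5 each step).
Putting it together: 43 buns, 66 rolls.

43 buns, 66 rolls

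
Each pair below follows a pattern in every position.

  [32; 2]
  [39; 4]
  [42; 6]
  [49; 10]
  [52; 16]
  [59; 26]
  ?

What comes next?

[62; 42]

For the first part, alternating steps +7, +3, +7, +3, …: 32, 39, 42, 49, 52, 59 → 62.
Second part: each term is the sum of the two before it, so 2, 4, 6, 10, 16, 26 → 42.
Combining the parts gives [62; 42].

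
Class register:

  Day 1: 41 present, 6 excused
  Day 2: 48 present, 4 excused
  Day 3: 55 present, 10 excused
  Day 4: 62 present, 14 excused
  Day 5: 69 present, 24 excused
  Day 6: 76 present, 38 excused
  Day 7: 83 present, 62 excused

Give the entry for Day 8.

90 present, 100 excused

Present: +7 each step; 41, 48, 55, 62, 69, 76, 83 → 90.
Excused: 6, 4, 10, 14, 24, 38, 62 → 100 (each term is the sum of the two before it).
Putting it together: 90 present, 100 excused.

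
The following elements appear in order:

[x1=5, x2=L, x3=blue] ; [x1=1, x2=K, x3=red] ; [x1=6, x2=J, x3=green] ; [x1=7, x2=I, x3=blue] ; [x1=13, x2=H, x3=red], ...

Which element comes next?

X1: each term is the sum of the two before it; 5, 1, 6, 7, 13 → 20.
X2: L, K, J, I, H → G (letters move back 1 place in the alphabet).
X3: blue, red, green, blue, red → green (repeats blue → red → green).
Putting it together: [x1=20, x2=G, x3=green].

[x1=20, x2=G, x3=green]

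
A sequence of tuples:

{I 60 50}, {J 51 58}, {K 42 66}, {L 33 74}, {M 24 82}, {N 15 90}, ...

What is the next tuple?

Letter: letters move forward 1 place in the alphabet, so I, J, K, L, M, N → O.
Second entry goes 60, 51, 42, 33, 24, 15 → 6 (−9 each step).
For the third entry, +8 each step: 50, 58, 66, 74, 82, 90 → 98.
Combining the parts gives {O 6 98}.

{O 6 98}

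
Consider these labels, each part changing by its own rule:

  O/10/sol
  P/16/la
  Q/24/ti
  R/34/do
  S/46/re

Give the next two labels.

Letter: O, P, Q, R, S → T → U (letters move forward 1 place in the alphabet).
Second component — differences are 6, 8, 10, … (increasing by 2 each time): 10, 16, 24, 34, 46 → 60 → 76.
Note: sol, la, ti, do, re → mi → fa (runs through the solfège scale do→ti).
Putting the parts together: T/60/mi and then U/76/fa.

T/60/mi then U/76/fa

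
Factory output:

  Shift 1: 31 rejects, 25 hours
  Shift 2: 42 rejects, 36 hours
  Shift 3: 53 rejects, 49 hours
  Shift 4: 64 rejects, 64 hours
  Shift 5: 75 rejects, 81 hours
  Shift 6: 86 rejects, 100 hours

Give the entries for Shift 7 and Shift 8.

97 rejects, 121 hours; 108 rejects, 144 hours

Rejects goes 31, 42, 53, 64, 75, 86 → 97 → 108 (+11 each step).
Hours: perfect squares: 5², 6², 7², …; 25, 36, 49, 64, 81, 100 → 121 → 144.
Putting the parts together: 97 rejects, 121 hours and then 108 rejects, 144 hours.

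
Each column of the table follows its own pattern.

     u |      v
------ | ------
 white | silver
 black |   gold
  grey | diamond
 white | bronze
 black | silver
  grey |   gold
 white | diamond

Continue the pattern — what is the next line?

Column u: white, black, grey, white, black, grey, white → black (repeats white → black → grey).
Column v goes silver, gold, diamond, bronze, silver, gold, diamond → bronze (repeats silver → gold → diamond → bronze).
So the next line is black  bronze.

black  bronze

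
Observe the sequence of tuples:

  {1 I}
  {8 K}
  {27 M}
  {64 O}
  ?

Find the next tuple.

For the first component, perfect cubes: 1³, 2³, 3³, …: 1, 8, 27, 64 → 125.
For the letter, letters move forward 2 places in the alphabet: I, K, M, O → Q.
Combining the parts gives {125 Q}.

{125 Q}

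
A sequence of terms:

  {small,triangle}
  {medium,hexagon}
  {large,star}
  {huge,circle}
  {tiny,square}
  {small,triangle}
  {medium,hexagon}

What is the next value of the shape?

star

Size — repeats small → medium → large → huge → tiny: small, medium, large, huge, tiny, small, medium → large.
Shape goes triangle, hexagon, star, circle, square, triangle, hexagon → star (repeats triangle → hexagon → star → circle → square).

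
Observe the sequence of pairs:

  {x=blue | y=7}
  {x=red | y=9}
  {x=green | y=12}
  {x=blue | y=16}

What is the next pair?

X — repeats blue → red → green: blue, red, green, blue → red.
Y goes 7, 9, 12, 16 → 21 (differences are 2, 3, 4, … (increasing by 1 each time)).
So the next pair is {x=red | y=21}.

{x=red | y=21}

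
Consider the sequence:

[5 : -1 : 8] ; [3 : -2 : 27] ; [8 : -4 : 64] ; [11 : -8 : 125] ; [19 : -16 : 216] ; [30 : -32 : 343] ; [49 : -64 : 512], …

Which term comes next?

First slot — each term is the sum of the two before it: 5, 3, 8, 11, 19, 30, 49 → 79.
Second slot — ×2 each step: -1, -2, -4, -8, -16, -32, -64 → -128.
Third slot goes 8, 27, 64, 125, 216, 343, 512 → 729 (perfect cubes: 2³, 3³, 4³, …).
So the next term is [79 : -128 : 729].

[79 : -128 : 729]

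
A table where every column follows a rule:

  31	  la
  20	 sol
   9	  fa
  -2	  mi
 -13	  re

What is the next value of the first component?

First component: 31, 20, 9, -2, -13 → -24 (−11 each step).

-24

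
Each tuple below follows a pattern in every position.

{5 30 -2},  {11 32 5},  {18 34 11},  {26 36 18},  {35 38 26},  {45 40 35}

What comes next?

For the first entry, differences are 6, 7, 8, … (increasing by 1 each time): 5, 11, 18, 26, 35, 45 → 56.
Second entry goes 30, 32, 34, 36, 38, 40 → 42 (+2 each step).
Third entry: always the previous value of the first entry; -2, 5, 11, 18, 26, 35 → 45.
So the next tuple is {56 42 45}.

{56 42 45}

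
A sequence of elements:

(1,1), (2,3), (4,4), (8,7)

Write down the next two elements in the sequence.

First coordinate goes 1, 2, 4, 8 → 16 → 32 (×2 each step).
Second coordinate: each term is the sum of the two before it; 1, 3, 4, 7 → 11 → 18.
So the next two elements are (16,11) and (32,18).

(16,11), (32,18)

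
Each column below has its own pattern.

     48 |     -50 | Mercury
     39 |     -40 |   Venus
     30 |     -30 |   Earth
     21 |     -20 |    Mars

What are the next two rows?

For the first component, −9 each step: 48, 39, 30, 21 → 12 → 3.
Second component — +10 each step: -50, -40, -30, -20 → -10 → 0.
Planet: runs through the planets Mercury→Neptune; Mercury, Venus, Earth, Mars → Jupiter → Saturn.
So the next two rows are 12  -10  Jupiter and 3  0  Saturn.

12  -10  Jupiter; 3  0  Saturn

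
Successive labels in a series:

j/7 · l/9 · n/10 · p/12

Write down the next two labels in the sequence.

r/13, t/15

For the letter, letters move forward 2 places in the alphabet: j, l, n, p → r → t.
Second component goes 7, 9, 10, 12 → 13 → 15 (alternating steps +2, +1, +2, +1, …).
Putting the parts together: r/13 and then t/15.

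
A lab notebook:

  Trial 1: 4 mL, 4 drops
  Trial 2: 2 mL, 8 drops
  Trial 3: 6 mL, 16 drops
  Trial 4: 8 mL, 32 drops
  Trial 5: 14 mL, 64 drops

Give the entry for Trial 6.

22 mL, 128 drops

ML — each term is the sum of the two before it: 4, 2, 6, 8, 14 → 22.
Drops: 4, 8, 16, 32, 64 → 128 (×2 each step).
So the next row is 22 mL, 128 drops.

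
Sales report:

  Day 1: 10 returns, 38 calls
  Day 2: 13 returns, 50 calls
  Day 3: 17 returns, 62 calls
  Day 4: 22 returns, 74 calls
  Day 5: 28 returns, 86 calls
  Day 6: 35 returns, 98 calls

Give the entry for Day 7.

43 returns, 110 calls

Returns goes 10, 13, 17, 22, 28, 35 → 43 (differences are 3, 4, 5, … (increasing by 1 each time)).
Calls goes 38, 50, 62, 74, 86, 98 → 110 (+12 each step).
Putting it together: 43 returns, 110 calls.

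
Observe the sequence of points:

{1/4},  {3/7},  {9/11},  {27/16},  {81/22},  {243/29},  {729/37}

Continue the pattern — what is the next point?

First component: ×3 each step; 1, 3, 9, 27, 81, 243, 729 → 2187.
Second component: differences are 3, 4, 5, … (increasing by 1 each time), so 4, 7, 11, 16, 22, 29, 37 → 46.
Combining the parts gives {2187/46}.

{2187/46}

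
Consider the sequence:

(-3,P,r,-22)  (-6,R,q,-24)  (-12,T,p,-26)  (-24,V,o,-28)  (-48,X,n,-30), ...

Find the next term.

(-96,Z,m,-32)

First entry: ×2 each step; -3, -6, -12, -24, -48 → -96.
First letter goes P, R, T, V, X → Z (letters move forward 2 places in the alphabet).
Second letter — letters move back 1 place in the alphabet: r, q, p, o, n → m.
For the fourth entry, −2 each step: -22, -24, -26, -28, -30 → -32.
So the next term is (-96,Z,m,-32).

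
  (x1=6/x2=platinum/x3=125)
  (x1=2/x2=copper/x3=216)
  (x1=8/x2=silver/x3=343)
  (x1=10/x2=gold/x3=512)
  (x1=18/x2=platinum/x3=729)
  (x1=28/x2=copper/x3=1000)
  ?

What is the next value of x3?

X3: 125, 216, 343, 512, 729, 1000 → 1331 (perfect cubes: 5³, 6³, 7³, …).

1331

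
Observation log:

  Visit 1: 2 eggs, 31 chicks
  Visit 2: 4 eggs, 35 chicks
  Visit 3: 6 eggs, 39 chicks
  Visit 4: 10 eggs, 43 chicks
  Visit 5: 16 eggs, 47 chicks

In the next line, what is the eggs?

Eggs: 2, 4, 6, 10, 16 → 26 (each term is the sum of the two before it).

26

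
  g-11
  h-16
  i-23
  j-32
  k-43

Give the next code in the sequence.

For the letter, letters move forward 1 place in the alphabet: g, h, i, j, k → l.
Second component: differences are 5, 7, 9, … (increasing by 2 each time); 11, 16, 23, 32, 43 → 56.
Putting it together: l-56.

l-56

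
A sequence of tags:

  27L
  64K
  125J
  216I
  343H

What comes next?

512G

First component: perfect cubes: 3³, 4³, 5³, …, so 27, 64, 125, 216, 343 → 512.
Letter goes L, K, J, I, H → G (letters move back 1 place in the alphabet).
Combining the parts gives 512G.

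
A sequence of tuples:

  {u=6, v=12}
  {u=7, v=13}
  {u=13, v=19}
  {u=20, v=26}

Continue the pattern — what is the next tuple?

{u=33, v=39}

U: each term is the sum of the two before it, so 6, 7, 13, 20 → 33.
V — always 6 more than the u: 12, 13, 19, 26 → 39.
Putting it together: {u=33, v=39}.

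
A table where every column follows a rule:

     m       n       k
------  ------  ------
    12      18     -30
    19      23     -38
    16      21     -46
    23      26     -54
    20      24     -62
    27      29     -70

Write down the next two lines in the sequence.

Column m: 12, 19, 16, 23, 20, 27 → 24 → 31 (alternating steps +7, −3, +7, −3, …).
Column n: alternating steps +5, −2, +5, −2, …; 18, 23, 21, 26, 24, 29 → 27 → 32.
Column k: −8 each step; -30, -38, -46, -54, -62, -70 → -78 → -86.
Putting the parts together: 24  27  -78 and then 31  32  -86.

24  27  -78; 31  32  -86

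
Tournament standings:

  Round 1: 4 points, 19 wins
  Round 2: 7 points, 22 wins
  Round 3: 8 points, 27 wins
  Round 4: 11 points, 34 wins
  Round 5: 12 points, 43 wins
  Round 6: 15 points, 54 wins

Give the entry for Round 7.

16 points, 67 wins

Points: alternating steps +3, +1, +3, +1, …; 4, 7, 8, 11, 12, 15 → 16.
Wins: differences are 3, 5, 7, … (increasing by 2 each time); 19, 22, 27, 34, 43, 54 → 67.
Putting it together: 16 points, 67 wins.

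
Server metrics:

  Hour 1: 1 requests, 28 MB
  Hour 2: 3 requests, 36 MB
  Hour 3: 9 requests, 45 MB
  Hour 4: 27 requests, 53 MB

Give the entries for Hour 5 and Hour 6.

81 requests, 62 MB; 243 requests, 70 MB

Requests: 1, 3, 9, 27 → 81 → 243 (×3 each step).
MB goes 28, 36, 45, 53 → 62 → 70 (alternating steps +8, +9, +8, +9, …).
So the next two lines are 81 requests, 62 MB and 243 requests, 70 MB.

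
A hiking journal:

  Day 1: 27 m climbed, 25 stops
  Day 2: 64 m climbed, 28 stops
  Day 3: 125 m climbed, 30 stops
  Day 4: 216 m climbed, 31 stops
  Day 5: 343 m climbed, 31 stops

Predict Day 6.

512 m climbed, 30 stops

M climbed: 27, 64, 125, 216, 343 → 512 (perfect cubes: 3³, 4³, 5³, …).
Stops: differences are 3, 2, 1, … (decreasing by 1 each time); 25, 28, 30, 31, 31 → 30.
So the next row is 512 m climbed, 30 stops.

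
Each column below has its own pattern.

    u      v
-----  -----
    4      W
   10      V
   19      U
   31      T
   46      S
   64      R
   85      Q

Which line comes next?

Column u — differences are 6, 9, 12, … (increasing by 3 each time): 4, 10, 19, 31, 46, 64, 85 → 109.
Column v: W, V, U, T, S, R, Q → P (letters move back 1 place in the alphabet).
So the next line is 109  P.

109  P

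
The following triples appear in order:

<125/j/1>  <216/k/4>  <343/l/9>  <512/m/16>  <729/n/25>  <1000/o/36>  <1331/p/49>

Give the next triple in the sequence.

<1728/q/64>

First slot — perfect cubes: 5³, 6³, 7³, …: 125, 216, 343, 512, 729, 1000, 1331 → 1728.
Letter goes j, k, l, m, n, o, p → q (letters move forward 1 place in the alphabet).
For the third slot, perfect squares: 1², 2², 3², …: 1, 4, 9, 16, 25, 36, 49 → 64.
Combining the parts gives <1728/q/64>.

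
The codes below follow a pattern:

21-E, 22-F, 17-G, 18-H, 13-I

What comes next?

First component goes 21, 22, 17, 18, 13 → 14 (alternating steps +1, −5, +1, −5, …).
Letter: E, F, G, H, I → J (letters move forward 1 place in the alphabet).
Putting it together: 14-J.

14-J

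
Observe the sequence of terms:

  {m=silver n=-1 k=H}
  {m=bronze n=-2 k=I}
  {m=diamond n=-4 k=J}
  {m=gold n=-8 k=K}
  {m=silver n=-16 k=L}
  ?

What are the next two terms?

M: repeats silver → bronze → diamond → gold; silver, bronze, diamond, gold, silver → bronze → diamond.
N goes -1, -2, -4, -8, -16 → -32 → -64 (×2 each step).
K goes H, I, J, K, L → M → N (letters move forward 1 place in the alphabet).
Putting the parts together: {m=bronze n=-32 k=M} and then {m=diamond n=-64 k=N}.

{m=bronze n=-32 k=M}, {m=diamond n=-64 k=N}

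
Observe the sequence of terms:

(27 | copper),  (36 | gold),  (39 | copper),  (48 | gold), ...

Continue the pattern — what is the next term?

First coordinate goes 27, 36, 39, 48 → 51 (alternating steps +9, +3, +9, +3, …).
Metal goes copper, gold, copper, gold → copper (alternates copper ↔ gold).
So the next term is (51 | copper).

(51 | copper)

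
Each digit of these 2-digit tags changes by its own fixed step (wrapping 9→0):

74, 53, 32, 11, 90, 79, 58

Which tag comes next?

37

First digit: −2 each step, mod 10; 7, 5, 3, 1, 9, 7, 5 → 3.
Second digit goes 4, 3, 2, 1, 0, 9, 8 → 7 (−1 each step, mod 10).
Combining the parts gives 37.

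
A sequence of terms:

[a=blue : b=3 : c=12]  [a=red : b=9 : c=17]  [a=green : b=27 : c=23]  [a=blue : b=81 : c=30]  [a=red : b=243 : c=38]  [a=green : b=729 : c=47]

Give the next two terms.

A goes blue, red, green, blue, red, green → blue → red (repeats blue → red → green).
For the b, ×3 each step: 3, 9, 27, 81, 243, 729 → 2187 → 6561.
C goes 12, 17, 23, 30, 38, 47 → 57 → 68 (differences are 5, 6, 7, … (increasing by 1 each time)).
So the next two terms are [a=blue : b=2187 : c=57] and [a=red : b=6561 : c=68].

[a=blue : b=2187 : c=57], [a=red : b=6561 : c=68]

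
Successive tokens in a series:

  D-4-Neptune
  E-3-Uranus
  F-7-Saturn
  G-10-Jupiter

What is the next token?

H-17-Mars

Letter — letters move forward 1 place in the alphabet: D, E, F, G → H.
For the second component, each term is the sum of the two before it: 4, 3, 7, 10 → 17.
Planet: runs backward through the planets Mercury→Neptune, so Neptune, Uranus, Saturn, Jupiter → Mars.
Putting it together: H-17-Mars.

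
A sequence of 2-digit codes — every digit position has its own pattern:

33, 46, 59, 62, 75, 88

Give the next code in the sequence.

91

First digit: +1 each step, mod 10; 3, 4, 5, 6, 7, 8 → 9.
Second digit — +3 each step, mod 10: 3, 6, 9, 2, 5, 8 → 1.
Putting it together: 91.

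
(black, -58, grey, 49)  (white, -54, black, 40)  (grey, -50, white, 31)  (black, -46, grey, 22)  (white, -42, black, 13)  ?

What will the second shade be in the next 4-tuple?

white

First shade goes black, white, grey, black, white → grey (repeats black → white → grey).
For the second slot, +4 each step: -58, -54, -50, -46, -42 → -38.
Second shade: repeats grey → black → white; grey, black, white, grey, black → white.
Fourth slot: −9 each step; 49, 40, 31, 22, 13 → 4.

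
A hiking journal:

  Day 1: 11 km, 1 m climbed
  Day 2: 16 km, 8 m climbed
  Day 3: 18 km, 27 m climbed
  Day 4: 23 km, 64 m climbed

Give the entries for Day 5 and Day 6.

Km: 11, 16, 18, 23 → 25 → 30 (alternating steps +5, +2, +5, +2, …).
M climbed: perfect cubes: 1³, 2³, 3³, …, so 1, 8, 27, 64 → 125 → 216.
Putting the parts together: 25 km, 125 m climbed and then 30 km, 216 m climbed.

25 km, 125 m climbed; 30 km, 216 m climbed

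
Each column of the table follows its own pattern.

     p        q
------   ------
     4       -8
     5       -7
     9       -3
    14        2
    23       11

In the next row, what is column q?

For the column p, each term is the sum of the two before it: 4, 5, 9, 14, 23 → 37.
Column q goes -8, -7, -3, 2, 11 → 25 (always 12 less than the column p).

25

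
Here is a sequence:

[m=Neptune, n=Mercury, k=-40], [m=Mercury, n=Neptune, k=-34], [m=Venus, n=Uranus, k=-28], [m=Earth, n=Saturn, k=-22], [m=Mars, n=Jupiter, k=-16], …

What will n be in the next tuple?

Mars

For the m, runs through the planets Mercury→Neptune: Neptune, Mercury, Venus, Earth, Mars → Jupiter.
N goes Mercury, Neptune, Uranus, Saturn, Jupiter → Mars (runs backward through the planets Mercury→Neptune).
K: +6 each step; -40, -34, -28, -22, -16 → -10.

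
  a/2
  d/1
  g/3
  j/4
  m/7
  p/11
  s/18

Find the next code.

v/29

Letter: letters move forward 3 places in the alphabet, so a, d, g, j, m, p, s → v.
Second component: 2, 1, 3, 4, 7, 11, 18 → 29 (each term is the sum of the two before it).
Combining the parts gives v/29.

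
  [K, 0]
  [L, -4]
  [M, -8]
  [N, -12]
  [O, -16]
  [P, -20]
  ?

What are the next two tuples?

Letter — letters move forward 1 place in the alphabet: K, L, M, N, O, P → Q → R.
Second component: −4 each step, so 0, -4, -8, -12, -16, -20 → -24 → -28.
So the next two tuples are [Q, -24] and [R, -28].

[Q, -24], [R, -28]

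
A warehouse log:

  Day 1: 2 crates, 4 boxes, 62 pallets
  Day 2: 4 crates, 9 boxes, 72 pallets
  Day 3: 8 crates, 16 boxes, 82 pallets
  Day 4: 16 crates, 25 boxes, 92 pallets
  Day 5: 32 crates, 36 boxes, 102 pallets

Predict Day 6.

Crates: 2, 4, 8, 16, 32 → 64 (×2 each step).
Boxes: perfect squares: 2², 3², 4², …; 4, 9, 16, 25, 36 → 49.
Pallets: +10 each step; 62, 72, 82, 92, 102 → 112.
Combining the parts gives 64 crates, 49 boxes, 112 pallets.

64 crates, 49 boxes, 112 pallets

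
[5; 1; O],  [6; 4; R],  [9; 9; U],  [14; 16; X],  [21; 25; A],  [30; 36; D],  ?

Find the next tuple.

[41; 49; G]

First slot: 5, 6, 9, 14, 21, 30 → 41 (differences are 1, 3, 5, … (increasing by 2 each time)).
Second slot: perfect squares: 1², 2², 3², …, so 1, 4, 9, 16, 25, 36 → 49.
Letter goes O, R, U, X, A, D → G (letters move forward 3 places in the alphabet, wrapping Z→A).
So the next tuple is [41; 49; G].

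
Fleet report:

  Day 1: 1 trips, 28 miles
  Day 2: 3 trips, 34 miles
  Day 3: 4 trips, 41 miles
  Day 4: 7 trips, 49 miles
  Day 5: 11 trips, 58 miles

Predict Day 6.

For the trips, each term is the sum of the two before it: 1, 3, 4, 7, 11 → 18.
For the miles, differences are 6, 7, 8, … (increasing by 1 each time): 28, 34, 41, 49, 58 → 68.
Combining the parts gives 18 trips, 68 miles.

18 trips, 68 miles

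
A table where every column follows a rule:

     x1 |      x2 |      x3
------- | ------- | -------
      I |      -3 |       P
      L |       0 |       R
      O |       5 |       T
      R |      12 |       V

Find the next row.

Column x1: I, L, O, R → U (letters move forward 3 places in the alphabet).
Column x2 — differences are 3, 5, 7, … (increasing by 2 each time): -3, 0, 5, 12 → 21.
Column x3 — letters move forward 2 places in the alphabet: P, R, T, V → X.
Putting it together: U  21  X.

U  21  X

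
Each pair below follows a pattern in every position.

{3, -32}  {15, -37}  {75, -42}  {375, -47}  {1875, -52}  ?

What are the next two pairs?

For the first part, ×5 each step: 3, 15, 75, 375, 1875 → 9375 → 46875.
For the second part, −5 each step: -32, -37, -42, -47, -52 → -57 → -62.
Putting the parts together: {9375, -57} and then {46875, -62}.

{9375, -57}, {46875, -62}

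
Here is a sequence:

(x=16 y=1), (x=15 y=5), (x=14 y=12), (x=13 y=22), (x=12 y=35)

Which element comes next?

(x=11 y=51)

X: −1 each step; 16, 15, 14, 13, 12 → 11.
For the y, differences are 4, 7, 10, … (increasing by 3 each time): 1, 5, 12, 22, 35 → 51.
So the next element is (x=11 y=51).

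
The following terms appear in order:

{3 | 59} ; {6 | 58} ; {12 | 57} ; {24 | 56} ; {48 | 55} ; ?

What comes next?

{96 | 54}

First slot: ×2 each step; 3, 6, 12, 24, 48 → 96.
Second slot: −1 each step; 59, 58, 57, 56, 55 → 54.
Putting it together: {96 | 54}.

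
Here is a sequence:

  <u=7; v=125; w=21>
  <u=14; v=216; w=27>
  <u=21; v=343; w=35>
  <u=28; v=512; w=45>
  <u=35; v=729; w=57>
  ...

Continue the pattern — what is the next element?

For the u, +7 each step: 7, 14, 21, 28, 35 → 42.
V: 125, 216, 343, 512, 729 → 1000 (perfect cubes: 5³, 6³, 7³, …).
W: differences are 6, 8, 10, … (increasing by 2 each time); 21, 27, 35, 45, 57 → 71.
So the next element is <u=42; v=1000; w=71>.

<u=42; v=1000; w=71>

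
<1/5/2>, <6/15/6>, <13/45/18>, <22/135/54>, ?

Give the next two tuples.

<33/405/162>, <46/1215/486>

First entry: differences are 5, 7, 9, … (increasing by 2 each time); 1, 6, 13, 22 → 33 → 46.
Second entry: ×3 each step, so 5, 15, 45, 135 → 405 → 1215.
For the third entry, ×3 each step: 2, 6, 18, 54 → 162 → 486.
Putting the parts together: <33/405/162> and then <46/1215/486>.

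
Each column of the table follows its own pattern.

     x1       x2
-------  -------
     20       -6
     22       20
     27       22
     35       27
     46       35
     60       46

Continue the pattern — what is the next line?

Column x1: differences are 2, 5, 8, … (increasing by 3 each time), so 20, 22, 27, 35, 46, 60 → 77.
Column x2 goes -6, 20, 22, 27, 35, 46 → 60 (always the previous value of the column x1).
Putting it together: 77  60.

77  60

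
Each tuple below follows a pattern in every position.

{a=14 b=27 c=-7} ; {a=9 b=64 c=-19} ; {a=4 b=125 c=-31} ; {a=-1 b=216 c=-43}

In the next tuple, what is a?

-6

A: −5 each step, so 14, 9, 4, -1 → -6.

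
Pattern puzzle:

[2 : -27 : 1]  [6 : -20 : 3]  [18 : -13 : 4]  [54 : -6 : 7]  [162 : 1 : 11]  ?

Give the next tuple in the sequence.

[486 : 8 : 18]

First entry: 2, 6, 18, 54, 162 → 486 (×3 each step).
Second entry — +7 each step: -27, -20, -13, -6, 1 → 8.
For the third entry, each term is the sum of the two before it: 1, 3, 4, 7, 11 → 18.
Combining the parts gives [486 : 8 : 18].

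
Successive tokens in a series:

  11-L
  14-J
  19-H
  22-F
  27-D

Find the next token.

For the first component, alternating steps +3, +5, +3, +5, …: 11, 14, 19, 22, 27 → 30.
Letter goes L, J, H, F, D → B (letters move back 2 places in the alphabet).
So the next token is 30-B.

30-B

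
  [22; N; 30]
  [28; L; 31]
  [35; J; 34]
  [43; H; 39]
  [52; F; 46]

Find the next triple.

First component — differences are 6, 7, 8, … (increasing by 1 each time): 22, 28, 35, 43, 52 → 62.
Letter: letters move back 2 places in the alphabet, so N, L, J, H, F → D.
Third component — differences are 1, 3, 5, … (increasing by 2 each time): 30, 31, 34, 39, 46 → 55.
Combining the parts gives [62; D; 55].

[62; D; 55]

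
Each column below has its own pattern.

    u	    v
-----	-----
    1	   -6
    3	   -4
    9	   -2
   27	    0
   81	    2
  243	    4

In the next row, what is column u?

For the column u, ×3 each step: 1, 3, 9, 27, 81, 243 → 729.

729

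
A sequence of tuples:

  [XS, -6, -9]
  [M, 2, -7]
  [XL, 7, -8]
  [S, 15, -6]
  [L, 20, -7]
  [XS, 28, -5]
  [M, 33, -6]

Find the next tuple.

Size goes XS, M, XL, S, L, XS, M → XL (repeats XS → M → XL → S → L).
Second entry goes -6, 2, 7, 15, 20, 28, 33 → 41 (alternating steps +8, +5, +8, +5, …).
Third entry — alternating steps +2, −1, +2, −1, …: -9, -7, -8, -6, -7, -5, -6 → -4.
Combining the parts gives [XL, 41, -4].

[XL, 41, -4]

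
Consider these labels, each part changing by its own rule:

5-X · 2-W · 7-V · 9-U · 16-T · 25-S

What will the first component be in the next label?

First component: each term is the sum of the two before it, so 5, 2, 7, 9, 16, 25 → 41.

41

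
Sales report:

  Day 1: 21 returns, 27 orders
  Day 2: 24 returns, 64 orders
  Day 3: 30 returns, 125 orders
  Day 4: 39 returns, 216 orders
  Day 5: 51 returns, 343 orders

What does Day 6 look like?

66 returns, 512 orders

For the returns, differences are 3, 6, 9, … (increasing by 3 each time): 21, 24, 30, 39, 51 → 66.
Orders: perfect cubes: 3³, 4³, 5³, …; 27, 64, 125, 216, 343 → 512.
Combining the parts gives 66 returns, 512 orders.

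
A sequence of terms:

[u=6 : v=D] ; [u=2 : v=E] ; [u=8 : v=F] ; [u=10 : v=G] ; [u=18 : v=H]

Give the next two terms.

[u=28 : v=I], [u=46 : v=J]

U: each term is the sum of the two before it; 6, 2, 8, 10, 18 → 28 → 46.
V — letters move forward 1 place in the alphabet: D, E, F, G, H → I → J.
Putting the parts together: [u=28 : v=I] and then [u=46 : v=J].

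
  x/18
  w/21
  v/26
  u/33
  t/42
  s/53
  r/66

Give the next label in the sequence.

Letter goes x, w, v, u, t, s, r → q (letters move back 1 place in the alphabet).
Second component goes 18, 21, 26, 33, 42, 53, 66 → 81 (differences are 3, 5, 7, … (increasing by 2 each time)).
Combining the parts gives q/81.

q/81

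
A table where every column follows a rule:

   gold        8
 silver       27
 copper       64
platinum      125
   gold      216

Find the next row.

Metal: gold, silver, copper, platinum, gold → silver (repeats gold → silver → copper → platinum).
Second component: perfect cubes: 2³, 3³, 4³, …; 8, 27, 64, 125, 216 → 343.
So the next row is silver  343.

silver  343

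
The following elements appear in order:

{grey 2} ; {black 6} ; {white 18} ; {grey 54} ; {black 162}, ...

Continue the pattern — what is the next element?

Shade goes grey, black, white, grey, black → white (repeats grey → black → white).
Second slot: ×3 each step, so 2, 6, 18, 54, 162 → 486.
Combining the parts gives {white 486}.

{white 486}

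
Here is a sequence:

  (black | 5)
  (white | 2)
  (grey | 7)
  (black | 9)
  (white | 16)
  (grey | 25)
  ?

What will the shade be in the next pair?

black

For the shade, repeats black → white → grey: black, white, grey, black, white, grey → black.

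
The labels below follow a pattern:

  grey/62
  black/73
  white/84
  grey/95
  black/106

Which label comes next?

white/117

Shade: grey, black, white, grey, black → white (repeats grey → black → white).
For the second component, +11 each step: 62, 73, 84, 95, 106 → 117.
Putting it together: white/117.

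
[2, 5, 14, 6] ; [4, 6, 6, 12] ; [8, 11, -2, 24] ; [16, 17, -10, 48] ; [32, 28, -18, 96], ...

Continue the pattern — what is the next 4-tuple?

[64, 45, -26, 192]

First value — ×2 each step: 2, 4, 8, 16, 32 → 64.
Second value — each term is the sum of the two before it: 5, 6, 11, 17, 28 → 45.
Third value — −8 each step: 14, 6, -2, -10, -18 → -26.
Fourth value: always 3 × the first value; 6, 12, 24, 48, 96 → 192.
Combining the parts gives [64, 45, -26, 192].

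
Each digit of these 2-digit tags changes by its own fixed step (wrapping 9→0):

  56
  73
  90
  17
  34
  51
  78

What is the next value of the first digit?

9

First digit — +2 each step, mod 10: 5, 7, 9, 1, 3, 5, 7 → 9.
For the second digit, −3 each step, mod 10: 6, 3, 0, 7, 4, 1, 8 → 5.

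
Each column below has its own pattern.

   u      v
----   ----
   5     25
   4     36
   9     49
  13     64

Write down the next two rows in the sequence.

22  81; 35  100

Column u: each term is the sum of the two before it, so 5, 4, 9, 13 → 22 → 35.
Column v: perfect squares: 5², 6², 7², …; 25, 36, 49, 64 → 81 → 100.
So the next two rows are 22  81 and 35  100.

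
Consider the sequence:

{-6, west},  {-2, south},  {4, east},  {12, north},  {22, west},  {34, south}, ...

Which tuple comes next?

First entry: differences are 4, 6, 8, … (increasing by 2 each time); -6, -2, 4, 12, 22, 34 → 48.
Direction: repeats west → south → east → north, so west, south, east, north, west, south → east.
Combining the parts gives {48, east}.

{48, east}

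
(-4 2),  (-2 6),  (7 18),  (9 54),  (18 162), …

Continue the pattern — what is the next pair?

(20 486)

First component: alternating steps +2, +9, +2, +9, …; -4, -2, 7, 9, 18 → 20.
Second component goes 2, 6, 18, 54, 162 → 486 (×3 each step).
So the next pair is (20 486).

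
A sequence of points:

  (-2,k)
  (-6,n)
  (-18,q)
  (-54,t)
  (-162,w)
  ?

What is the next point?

(-486,z)

For the first entry, ×3 each step: -2, -6, -18, -54, -162 → -486.
Letter goes k, n, q, t, w → z (letters move forward 3 places in the alphabet).
So the next point is (-486,z).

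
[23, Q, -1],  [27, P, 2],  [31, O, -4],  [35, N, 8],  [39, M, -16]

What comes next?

[43, L, 32]

First component: 23, 27, 31, 35, 39 → 43 (+4 each step).
Letter — letters move back 1 place in the alphabet: Q, P, O, N, M → L.
For the third component, ×(-2) each step: -1, 2, -4, 8, -16 → 32.
So the next term is [43, L, 32].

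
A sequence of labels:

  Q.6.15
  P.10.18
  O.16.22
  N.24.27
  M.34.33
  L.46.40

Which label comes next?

For the letter, letters move back 1 place in the alphabet: Q, P, O, N, M, L → K.
Second component — differences are 4, 6, 8, … (increasing by 2 each time): 6, 10, 16, 24, 34, 46 → 60.
Third component — differences are 3, 4, 5, … (increasing by 1 each time): 15, 18, 22, 27, 33, 40 → 48.
Putting it together: K.60.48.

K.60.48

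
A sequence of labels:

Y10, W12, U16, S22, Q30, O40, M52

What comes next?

Letter: letters move back 2 places in the alphabet; Y, W, U, S, Q, O, M → K.
Second component: 10, 12, 16, 22, 30, 40, 52 → 66 (differences are 2, 4, 6, … (increasing by 2 each time)).
Putting it together: K66.

K66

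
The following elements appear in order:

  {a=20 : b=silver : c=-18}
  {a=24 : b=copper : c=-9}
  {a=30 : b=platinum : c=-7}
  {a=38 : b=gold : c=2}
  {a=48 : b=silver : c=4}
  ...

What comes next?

{a=60 : b=copper : c=13}

A goes 20, 24, 30, 38, 48 → 60 (differences are 4, 6, 8, … (increasing by 2 each time)).
B: repeats silver → copper → platinum → gold; silver, copper, platinum, gold, silver → copper.
C: alternating steps +9, +2, +9, +2, …; -18, -9, -7, 2, 4 → 13.
Combining the parts gives {a=60 : b=copper : c=13}.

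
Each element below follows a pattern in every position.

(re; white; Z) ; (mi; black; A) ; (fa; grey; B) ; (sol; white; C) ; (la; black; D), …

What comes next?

Note: runs through the solfège scale do→ti; re, mi, fa, sol, la → ti.
Shade: repeats white → black → grey; white, black, grey, white, black → grey.
Letter goes Z, A, B, C, D → E (letters move forward 1 place in the alphabet, wrapping Z→A).
Combining the parts gives (ti; grey; E).

(ti; grey; E)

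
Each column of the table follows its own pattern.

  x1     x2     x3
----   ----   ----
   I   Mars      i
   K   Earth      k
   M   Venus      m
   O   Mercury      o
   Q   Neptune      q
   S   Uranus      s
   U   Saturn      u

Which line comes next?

Column x1: I, K, M, O, Q, S, U → W (letters move forward 2 places in the alphabet).
Column x2 — runs backward through the planets Mercury→Neptune: Mars, Earth, Venus, Mercury, Neptune, Uranus, Saturn → Jupiter.
Column x3: letters move forward 2 places in the alphabet, so i, k, m, o, q, s, u → w.
Putting it together: W  Jupiter  w.

W  Jupiter  w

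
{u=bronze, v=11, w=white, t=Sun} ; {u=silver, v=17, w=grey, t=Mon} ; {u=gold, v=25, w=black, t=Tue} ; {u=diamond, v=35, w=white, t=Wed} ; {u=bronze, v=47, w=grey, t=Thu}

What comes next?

U: bronze, silver, gold, diamond, bronze → silver (repeats bronze → silver → gold → diamond).
V — differences are 6, 8, 10, … (increasing by 2 each time): 11, 17, 25, 35, 47 → 61.
W: white, grey, black, white, grey → black (repeats white → grey → black).
For the t, runs through the weekdays Mon→Sun: Sun, Mon, Tue, Wed, Thu → Fri.
Combining the parts gives {u=silver, v=61, w=black, t=Fri}.

{u=silver, v=61, w=black, t=Fri}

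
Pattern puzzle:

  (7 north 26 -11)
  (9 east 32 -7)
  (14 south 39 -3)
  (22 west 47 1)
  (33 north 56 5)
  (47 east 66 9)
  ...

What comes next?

First part goes 7, 9, 14, 22, 33, 47 → 64 (differences are 2, 5, 8, … (increasing by 3 each time)).
For the direction, repeats north → east → south → west: north, east, south, west, north, east → south.
Third part: 26, 32, 39, 47, 56, 66 → 77 (differences are 6, 7, 8, … (increasing by 1 each time)).
Fourth part goes -11, -7, -3, 1, 5, 9 → 13 (+4 each step).
Combining the parts gives (64 south 77 13).

(64 south 77 13)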